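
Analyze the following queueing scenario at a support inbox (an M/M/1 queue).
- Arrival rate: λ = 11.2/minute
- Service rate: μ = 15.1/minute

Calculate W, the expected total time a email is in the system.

First, compute utilization: ρ = λ/μ = 11.2/15.1 = 0.7417
For M/M/1: W = 1/(μ-λ)
W = 1/(15.1-11.2) = 1/3.90
W = 0.2564 minutes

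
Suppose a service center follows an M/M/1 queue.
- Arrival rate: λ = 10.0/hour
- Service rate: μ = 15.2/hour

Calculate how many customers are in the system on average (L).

ρ = λ/μ = 10.0/15.2 = 0.6579
For M/M/1: L = λ/(μ-λ)
L = 10.0/(15.2-10.0) = 10.0/5.20
L = 1.9231 customers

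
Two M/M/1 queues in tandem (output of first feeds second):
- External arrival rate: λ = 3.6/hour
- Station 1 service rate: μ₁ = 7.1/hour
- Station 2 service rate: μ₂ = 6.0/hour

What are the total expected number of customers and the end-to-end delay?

By Jackson's theorem, each station behaves as independent M/M/1.
Station 1: ρ₁ = 3.6/7.1 = 0.5070, L₁ = ρ₁/(1-ρ₁) = λ/(μ₁-λ) = 3.6/3.50 = 1.0286
Station 2: ρ₂ = 3.6/6.0 = 0.6000, L₂ = ρ₂/(1-ρ₂) = λ/(μ₂-λ) = 3.6/2.40 = 1.5000
Total: L = L₁ + L₂ = 1.0286 + 1.5000 = 2.5286
W = L/λ = 2.5286/3.6 = 0.7024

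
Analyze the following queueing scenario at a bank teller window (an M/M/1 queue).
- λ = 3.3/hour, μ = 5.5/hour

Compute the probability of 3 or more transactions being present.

ρ = λ/μ = 3.3/5.5 = 0.6000
P(N ≥ n) = ρⁿ
P(N ≥ 3) = 0.6000^3
P(N ≥ 3) = 0.2160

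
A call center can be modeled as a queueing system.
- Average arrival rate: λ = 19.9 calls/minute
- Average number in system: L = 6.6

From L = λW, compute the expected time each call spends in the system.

Little's Law: L = λW, so W = L/λ
W = 6.6/19.9 = 0.3317 minutes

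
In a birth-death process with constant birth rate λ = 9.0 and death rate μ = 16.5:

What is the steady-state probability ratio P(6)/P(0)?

For constant rates: P(n)/P(0) = (λ/μ)^n
P(6)/P(0) = (9.0/16.5)^6 = 0.545455^6 = 0.02634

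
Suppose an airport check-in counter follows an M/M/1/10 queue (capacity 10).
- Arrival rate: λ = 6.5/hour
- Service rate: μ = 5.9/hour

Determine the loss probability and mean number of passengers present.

ρ = λ/μ = 6.5/5.9 = 1.10169
P₀ = (1-ρ)/(1-ρ^(K+1)) = (1-1.10169)/(1-1.10169^11) = -0.10169/-1.9017 = 0.05347
P_K = P₀×ρ^K = 0.05347 × 1.10169^10 = 0.05347 × 2.6339 = 0.1408
Blocking probability P_10 = 0.1408 (14.08%)
L = ρ[1 - (K+1)ρ^K + Kρ^(K+1)] / [(1-ρ)(1-ρ^(K+1))]
L = 1.10169 × (1 - 11×2.633868 + 10×2.901706) / ((1 - 1.10169) × (1 - 2.901706)) = 5.9505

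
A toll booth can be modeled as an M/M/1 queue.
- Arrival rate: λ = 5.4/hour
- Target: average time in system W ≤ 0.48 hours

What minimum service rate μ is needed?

For M/M/1: W = 1/(μ-λ)
Need W ≤ 0.48, so 1/(μ-λ) ≤ 0.48
μ - λ ≥ 1/0.48 = 2.0833
μ ≥ 5.4 + 2.0833 = 7.4833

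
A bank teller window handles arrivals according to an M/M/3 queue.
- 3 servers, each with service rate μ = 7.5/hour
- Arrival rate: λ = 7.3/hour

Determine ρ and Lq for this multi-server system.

Traffic intensity: ρ = λ/(cμ) = 7.3/(3×7.5) = 0.3244
Since ρ = 0.3244 < 1, system is stable.
Offered load a = λ/μ = cρ = 7.3/7.5 = 0.9733
P₀ = [ Σₙ₌₀^2 aⁿ/n! + a^3/(3!(1-ρ)) ]⁻¹
Σ = a^0/0! + a^1/1! + a^2/2! = 1.0000 + 0.9733 + 0.4737 = 2.4470
a^3/(3!(1-ρ)) = 0.9221/(6 × 0.6756) = 0.2275
P₀ = 1/(2.4470 + 0.2275) = 0.3739
Lq = P₀·a^3·ρ / (3!(1-ρ)²) = 0.37390 × 0.92211 × 0.32444 / (6 × 0.45638) = 0.04085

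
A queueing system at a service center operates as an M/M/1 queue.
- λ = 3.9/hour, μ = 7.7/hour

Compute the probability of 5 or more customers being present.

ρ = λ/μ = 3.9/7.7 = 0.5065
P(N ≥ n) = ρⁿ
P(N ≥ 5) = 0.5065^5
P(N ≥ 5) = 0.03333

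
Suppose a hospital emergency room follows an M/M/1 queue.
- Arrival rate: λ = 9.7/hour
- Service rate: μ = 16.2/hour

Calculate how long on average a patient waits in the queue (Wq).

First, compute utilization: ρ = λ/μ = 9.7/16.2 = 0.5988
For M/M/1: Wq = λ/(μ(μ-λ))
Wq = 9.7/(16.2 × (16.2-9.7))
Wq = 9.7/(16.2 × 6.50)
Wq = 0.09212 hours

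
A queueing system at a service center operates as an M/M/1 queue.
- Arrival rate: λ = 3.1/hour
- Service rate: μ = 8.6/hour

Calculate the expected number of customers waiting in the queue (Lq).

ρ = λ/μ = 3.1/8.6 = 0.3605
For M/M/1: Lq = λ²/(μ(μ-λ))
Lq = 9.61/(8.6 × 5.50)
Lq = 0.2032 customers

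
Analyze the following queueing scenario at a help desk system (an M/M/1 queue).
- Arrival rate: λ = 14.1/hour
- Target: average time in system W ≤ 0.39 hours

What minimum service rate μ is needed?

For M/M/1: W = 1/(μ-λ)
Need W ≤ 0.39, so 1/(μ-λ) ≤ 0.39
μ - λ ≥ 1/0.39 = 2.5641
μ ≥ 14.1 + 2.5641 = 16.6641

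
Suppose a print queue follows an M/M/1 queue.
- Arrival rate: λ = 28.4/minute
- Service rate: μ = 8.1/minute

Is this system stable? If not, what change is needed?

Stability requires ρ = λ/(cμ) < 1
ρ = 28.4/(1 × 8.1) = 28.4/8.10 = 3.5062
Since 3.5062 ≥ 1, the system is UNSTABLE.
Queue grows without bound. Need μ > λ = 28.4.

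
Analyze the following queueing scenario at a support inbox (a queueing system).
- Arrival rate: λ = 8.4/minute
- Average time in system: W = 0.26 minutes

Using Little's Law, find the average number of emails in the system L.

Little's Law: L = λW
L = 8.4 × 0.26 = 2.1840 emails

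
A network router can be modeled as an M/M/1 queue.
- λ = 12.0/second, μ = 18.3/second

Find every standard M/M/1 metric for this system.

Step 1: ρ = λ/μ = 12.0/18.3 = 0.6557
Step 2: L = λ/(μ-λ) = 12.0/6.30 = 1.9048
Step 3: Lq = λ²/(μ(μ-λ)) = 144.00/(18.3×6.30) = 1.2490
Step 4: W = 1/(μ-λ) = 1/6.30 = 0.15873
Step 5: Wq = λ/(μ(μ-λ)) = 12.0/(18.3×6.30) = 0.1041
Step 6: P(0) = 1-ρ = 0.3443
Verify: L = λW = 12.0×0.15873 = 1.9048 ✔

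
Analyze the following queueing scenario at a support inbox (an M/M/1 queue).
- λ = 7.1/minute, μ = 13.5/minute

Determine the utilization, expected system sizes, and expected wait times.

Step 1: ρ = λ/μ = 7.1/13.5 = 0.5259
Step 2: L = λ/(μ-λ) = 7.1/6.40 = 1.1094
Step 3: Lq = λ²/(μ(μ-λ)) = 50.41/(13.5×6.40) = 0.5834
Step 4: W = 1/(μ-λ) = 1/6.40 = 0.15625
Step 5: Wq = λ/(μ(μ-λ)) = 7.1/(13.5×6.40) = 0.08218
Step 6: P(0) = 1-ρ = 0.4741
Verify: L = λW = 7.1×0.15625 = 1.1094 ✔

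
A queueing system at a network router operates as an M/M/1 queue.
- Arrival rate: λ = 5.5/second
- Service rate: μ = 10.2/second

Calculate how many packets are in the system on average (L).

ρ = λ/μ = 5.5/10.2 = 0.5392
For M/M/1: L = λ/(μ-λ)
L = 5.5/(10.2-5.5) = 5.5/4.70
L = 1.1702 packets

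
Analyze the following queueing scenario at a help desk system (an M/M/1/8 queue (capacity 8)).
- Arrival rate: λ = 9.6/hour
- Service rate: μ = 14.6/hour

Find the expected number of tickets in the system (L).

ρ = λ/μ = 9.6/14.6 = 0.657534
P₀ = (1-ρ)/(1-ρ^(K+1)) = (1-0.657534)/(1-0.657534^9) = 0.34247/0.97702 = 0.3505
P_K = P₀×ρ^K = 0.3505 × 0.657534^8 = 0.3505 × 0.03494 = 0.01225
L = ρ[1 - (K+1)ρ^K + Kρ^(K+1)] / [(1-ρ)(1-ρ^(K+1))]
L = 0.657534 × (1 - 9×0.0349418 + 8×0.0229754) / ((1 - 0.657534) × (1 - 0.0229754)) = 1.7084 tickets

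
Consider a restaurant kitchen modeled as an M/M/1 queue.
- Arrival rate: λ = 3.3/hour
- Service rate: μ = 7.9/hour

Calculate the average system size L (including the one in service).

ρ = λ/μ = 3.3/7.9 = 0.4177
For M/M/1: L = λ/(μ-λ)
L = 3.3/(7.9-3.3) = 3.3/4.60
L = 0.7174 orders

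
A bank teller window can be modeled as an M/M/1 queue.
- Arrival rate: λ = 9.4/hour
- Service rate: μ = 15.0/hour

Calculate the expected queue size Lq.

ρ = λ/μ = 9.4/15.0 = 0.6267
For M/M/1: Lq = λ²/(μ(μ-λ))
Lq = 88.36/(15.0 × 5.60)
Lq = 1.0519 transactions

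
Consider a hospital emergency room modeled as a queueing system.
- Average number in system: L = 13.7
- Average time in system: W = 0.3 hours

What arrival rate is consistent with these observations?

Little's Law: L = λW, so λ = L/W
λ = 13.7/0.3 = 45.6667 patients/hour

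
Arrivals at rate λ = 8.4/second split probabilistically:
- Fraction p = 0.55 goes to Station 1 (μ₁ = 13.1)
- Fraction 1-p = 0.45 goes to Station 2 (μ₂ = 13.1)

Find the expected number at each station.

Effective rates: λ₁ = 8.4×0.55 = 4.62, λ₂ = 8.4×0.45 = 3.78
Station 1: ρ₁ = 4.62/13.1 = 0.35267, L₁ = ρ₁/(1-ρ₁) = 0.35267/(1-0.35267) = 0.5448
Station 2: ρ₂ = 3.78/13.1 = 0.28855, L₂ = ρ₂/(1-ρ₂) = 0.28855/(1-0.28855) = 0.4056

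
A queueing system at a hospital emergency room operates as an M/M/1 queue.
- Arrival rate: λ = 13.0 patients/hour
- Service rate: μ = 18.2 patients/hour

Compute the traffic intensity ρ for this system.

Server utilization: ρ = λ/μ
ρ = 13.0/18.2 = 0.7143
The server is busy 71.43% of the time.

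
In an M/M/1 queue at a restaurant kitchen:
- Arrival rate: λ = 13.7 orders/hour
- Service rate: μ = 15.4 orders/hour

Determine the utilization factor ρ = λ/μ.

Server utilization: ρ = λ/μ
ρ = 13.7/15.4 = 0.8896
The server is busy 88.96% of the time.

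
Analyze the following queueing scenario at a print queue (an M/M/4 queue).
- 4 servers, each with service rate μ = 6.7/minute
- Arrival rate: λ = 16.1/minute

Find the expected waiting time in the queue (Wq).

Traffic intensity: ρ = λ/(cμ) = 16.1/(4×6.7) = 0.6007
Since ρ = 0.6007 < 1, system is stable.
Offered load a = λ/μ = cρ = 16.1/6.7 = 2.4030
P₀ = [ Σₙ₌₀^3 aⁿ/n! + a^4/(4!(1-ρ)) ]⁻¹
Σ = a^0/0! + a^1/1! + a^2/2! + a^3/3! = 1.0000 + 2.4030 + 2.8872 + 2.3126 = 8.6028
a^4/(4!(1-ρ)) = 33.3430/(24 × 0.399254) = 3.4797
P₀ = 1/(8.6028 + 3.4797) = 0.08276
Lq = P₀·a^4·ρ / (4!(1-ρ)²) = 0.08276 × 33.3430 × 0.6007 / (24 × 0.1594) = 0.4333
Wq = Lq/λ = 0.43334/16.1 = 0.02692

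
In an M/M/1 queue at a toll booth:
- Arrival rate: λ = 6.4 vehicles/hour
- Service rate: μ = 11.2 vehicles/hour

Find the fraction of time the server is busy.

Server utilization: ρ = λ/μ
ρ = 6.4/11.2 = 0.5714
The server is busy 57.14% of the time.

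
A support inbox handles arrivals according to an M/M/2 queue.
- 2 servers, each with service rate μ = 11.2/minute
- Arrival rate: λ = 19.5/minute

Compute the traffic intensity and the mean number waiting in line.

Traffic intensity: ρ = λ/(cμ) = 19.5/(2×11.2) = 0.8705
Since ρ = 0.8705 < 1, system is stable.
Offered load a = λ/μ = cρ = 19.5/11.2 = 1.7411
P₀ = [ Σₙ₌₀^1 aⁿ/n! + a^2/(2!(1-ρ)) ]⁻¹
Σ = a^0/0! + a^1/1! = 1.0000 + 1.7411 = 2.7411
a^2/(2!(1-ρ)) = 3.03133/(2 × 0.129464) = 11.7072
P₀ = 1/(2.7411 + 11.7072) = 0.06921
Lq = P₀·a^2·ρ / (2!(1-ρ)²) = 0.0692124 × 3.03133 × 0.870536 / (2 × 0.0167610) = 5.4485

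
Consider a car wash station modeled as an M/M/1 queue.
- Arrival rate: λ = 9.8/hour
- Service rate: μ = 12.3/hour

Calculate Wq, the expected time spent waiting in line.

First, compute utilization: ρ = λ/μ = 9.8/12.3 = 0.7967
For M/M/1: Wq = λ/(μ(μ-λ))
Wq = 9.8/(12.3 × (12.3-9.8))
Wq = 9.8/(12.3 × 2.50)
Wq = 0.3187 hours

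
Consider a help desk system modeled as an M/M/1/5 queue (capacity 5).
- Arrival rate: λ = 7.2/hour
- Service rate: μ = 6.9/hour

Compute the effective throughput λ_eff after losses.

ρ = λ/μ = 7.2/6.9 = 1.04348
P₀ = (1-ρ)/(1-ρ^(K+1)) = (1-1.04348)/(1-1.04348^6) = -0.043480/-0.29094 = 0.1494
P_K = P₀×ρ^K = 0.14945 × 1.04348^5 = 0.14945 × 1.2371 = 0.1849
λ_eff = λ(1-P_K) = 7.2 × (1 - 0.18489) = 7.2 × 0.81511 = 5.8688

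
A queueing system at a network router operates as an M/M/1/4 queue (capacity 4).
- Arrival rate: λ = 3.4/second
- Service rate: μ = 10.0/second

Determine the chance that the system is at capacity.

ρ = λ/μ = 3.4/10.0 = 0.3400
P₀ = (1-ρ)/(1-ρ^(K+1)) = (1-0.3400)/(1-0.3400^5) = 0.6600/0.9955 = 0.6630
P_K = P₀×ρ^K = 0.66301 × 0.3400^4 = 0.66301 × 0.013363 = 0.008860
Blocking probability = 0.89%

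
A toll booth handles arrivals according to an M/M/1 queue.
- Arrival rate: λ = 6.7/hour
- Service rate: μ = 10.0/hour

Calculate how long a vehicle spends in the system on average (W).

First, compute utilization: ρ = λ/μ = 6.7/10.0 = 0.6700
For M/M/1: W = 1/(μ-λ)
W = 1/(10.0-6.7) = 1/3.30
W = 0.3030 hours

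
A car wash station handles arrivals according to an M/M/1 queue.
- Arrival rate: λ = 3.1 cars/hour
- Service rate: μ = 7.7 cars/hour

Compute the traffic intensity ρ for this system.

Server utilization: ρ = λ/μ
ρ = 3.1/7.7 = 0.4026
The server is busy 40.26% of the time.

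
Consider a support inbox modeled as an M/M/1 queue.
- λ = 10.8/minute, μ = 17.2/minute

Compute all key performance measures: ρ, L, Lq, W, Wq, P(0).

Step 1: ρ = λ/μ = 10.8/17.2 = 0.6279
Step 2: L = λ/(μ-λ) = 10.8/6.40 = 1.6875
Step 3: Lq = λ²/(μ(μ-λ)) = 116.64/(17.2×6.40) = 1.0596
Step 4: W = 1/(μ-λ) = 1/6.40 = 0.15625
Step 5: Wq = λ/(μ(μ-λ)) = 10.8/(17.2×6.40) = 0.09811
Step 6: P(0) = 1-ρ = 0.3721
Verify: L = λW = 10.8×0.15625 = 1.6875 ✔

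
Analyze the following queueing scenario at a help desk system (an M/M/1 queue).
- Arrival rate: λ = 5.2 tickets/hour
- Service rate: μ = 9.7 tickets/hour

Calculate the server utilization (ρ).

Server utilization: ρ = λ/μ
ρ = 5.2/9.7 = 0.5361
The server is busy 53.61% of the time.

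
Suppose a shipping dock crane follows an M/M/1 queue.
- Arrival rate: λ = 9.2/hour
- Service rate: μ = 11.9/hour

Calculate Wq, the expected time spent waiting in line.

First, compute utilization: ρ = λ/μ = 9.2/11.9 = 0.7731
For M/M/1: Wq = λ/(μ(μ-λ))
Wq = 9.2/(11.9 × (11.9-9.2))
Wq = 9.2/(11.9 × 2.70)
Wq = 0.2863 hours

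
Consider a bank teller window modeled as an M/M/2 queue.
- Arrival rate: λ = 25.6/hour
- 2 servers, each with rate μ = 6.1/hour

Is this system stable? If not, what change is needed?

Stability requires ρ = λ/(cμ) < 1
ρ = 25.6/(2 × 6.1) = 25.6/12.20 = 2.0984
Since 2.0984 ≥ 1, the system is UNSTABLE.
Need c > λ/μ = 25.6/6.1 = 4.20.
Minimum servers needed: c = 5.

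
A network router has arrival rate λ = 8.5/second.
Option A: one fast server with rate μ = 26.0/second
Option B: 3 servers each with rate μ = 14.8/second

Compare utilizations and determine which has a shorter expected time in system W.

Option A: single server μ = 26.0 (M/M/1)
  ρ_A = 8.5/26.0 = 0.3269
  W_A = 1/(μ-λ) = 1/(26.0-8.5) = 1/17.50 = 0.05714

Option B: 3 servers μ = 14.8 (M/M/3)
  ρ_B = λ/(cμ) = 8.5/(3×14.8) = 0.1914
  Offered load a = λ/μ = cρ = 8.5/14.8 = 0.5743
  P₀ = [ Σₙ₌₀^2 aⁿ/n! + a^3/(3!(1-ρ)) ]⁻¹
  Σ = a^0/0! + a^1/1! + a^2/2! = 1.0000 + 0.5743 + 0.1649 = 1.7392
  a^3/(3!(1-ρ)) = 0.18944/(6 × 0.80856) = 0.03905
  P₀ = 1/(1.73925 + 0.0390489) = 0.5623
  Lq = P₀·a^3·ρ / (3!(1-ρ)²) = 0.56234 × 0.18944 × 0.19144 / (6 × 0.65377) = 0.005199
  Wq_B = Lq/λ = 0.0051991/8.5 = 0.0006117
  W_B = Wq_B + 1/μ = 0.0006117 + 0.06757 = 0.06818

Since W_A = 0.05714 < W_B = 0.06818, Option A (single fast server) has the shorter time in system.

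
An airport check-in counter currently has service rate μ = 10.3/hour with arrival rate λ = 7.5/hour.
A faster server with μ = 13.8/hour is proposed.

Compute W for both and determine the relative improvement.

System 1: ρ₁ = 7.5/10.3 = 0.7282, W₁ = 1/(10.3-7.5) = 0.3571
System 2: ρ₂ = 7.5/13.8 = 0.5435, W₂ = 1/(13.8-7.5) = 0.1587
Improvement: (W₁-W₂)/W₁ = (0.3571-0.1587)/0.3571 = 55.56%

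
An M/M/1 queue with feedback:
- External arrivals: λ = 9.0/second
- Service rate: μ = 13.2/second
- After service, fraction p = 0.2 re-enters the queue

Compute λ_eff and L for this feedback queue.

Effective arrival rate: λ_eff = λ/(1-p) = 9.0/(1-0.2) = 9.0/0.80 = 11.2500
ρ = λ_eff/μ = 11.2500/13.2 = 0.852273
L = ρ/(1-ρ) = 0.852273/(1-0.852273) = 5.7692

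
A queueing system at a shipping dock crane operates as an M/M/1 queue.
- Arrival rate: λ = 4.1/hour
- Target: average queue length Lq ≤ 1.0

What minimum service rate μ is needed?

For M/M/1: Lq = λ²/(μ(μ-λ))
Need Lq ≤ 1.0, i.e. μ(μ-λ) ≥ λ²/1.0
μ² - 4.1μ - 16.81/1.0 ≥ 0  →  μ² - 4.1μ - 16.8100 ≥ 0
Quadratic formula (positive root): μ = [λ + √(λ² + 4×16.8100)]/2
Discriminant: 16.81 + 4×16.8100 = 84.0500, √84.0500 = 9.1679
μ ≥ (4.1 + 9.1679)/2 = 6.6339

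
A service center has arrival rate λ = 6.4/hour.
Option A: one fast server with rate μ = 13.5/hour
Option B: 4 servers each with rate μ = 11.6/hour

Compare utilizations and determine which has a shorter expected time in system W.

Option A: single server μ = 13.5 (M/M/1)
  ρ_A = 6.4/13.5 = 0.4741
  W_A = 1/(μ-λ) = 1/(13.5-6.4) = 1/7.10 = 0.1408

Option B: 4 servers μ = 11.6 (M/M/4)
  ρ_B = λ/(cμ) = 6.4/(4×11.6) = 0.1379
  Offered load a = λ/μ = cρ = 6.4/11.6 = 0.5517
  P₀ = [ Σₙ₌₀^3 aⁿ/n! + a^4/(4!(1-ρ)) ]⁻¹
  Σ = a^0/0! + a^1/1! + a^2/2! + a^3/3! = 1.0000 + 0.5517 + 0.1522 + 0.02799 = 1.7319
  a^4/(4!(1-ρ)) = 0.092659/(24 × 0.86207) = 0.004479
  P₀ = 1/(1.7319 + 0.004479) = 0.5759
  Lq = P₀·a^4·ρ / (4!(1-ρ)²) = 0.57591 × 0.092659 × 0.13793 / (24 × 0.74316) = 0.0004127
  Wq_B = Lq/λ = 0.0004127/6.4 = 0.00006448
  W_B = Wq_B + 1/μ = 0.00006448 + 0.08621 = 0.08627

Since W_B = 0.08627 < W_A = 0.1408, Option B (multiple servers) has the shorter time in system.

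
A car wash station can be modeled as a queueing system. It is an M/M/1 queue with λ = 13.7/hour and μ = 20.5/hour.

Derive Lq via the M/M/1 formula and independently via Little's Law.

Method 1 (direct): Lq = λ²/(μ(μ-λ)) = 187.69/(20.5 × 6.80) = 1.3464

Method 2 (Little's Law):
W = 1/(μ-λ) = 1/6.80 = 0.14706
Wq = W - 1/μ = 0.14706 - 0.048780 = 0.09828
Lq = λWq = 13.7 × 0.09828 = 1.3464 ✔ (matches Method 1)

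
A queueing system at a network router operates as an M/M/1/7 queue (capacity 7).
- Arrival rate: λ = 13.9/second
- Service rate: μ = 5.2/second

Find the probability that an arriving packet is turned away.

ρ = λ/μ = 13.9/5.2 = 2.67308
P₀ = (1-ρ)/(1-ρ^(K+1)) = (1-2.67308)/(1-2.67308^8) = -1.6731/-2605.7276 = 0.0006421
P_K = P₀×ρ^K = 0.00064208 × 2.67308^7 = 0.00064208 × 975.1776 = 0.6261
Blocking probability = 62.61%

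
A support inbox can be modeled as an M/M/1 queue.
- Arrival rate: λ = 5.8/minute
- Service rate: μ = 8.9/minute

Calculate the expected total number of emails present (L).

ρ = λ/μ = 5.8/8.9 = 0.6517
For M/M/1: L = λ/(μ-λ)
L = 5.8/(8.9-5.8) = 5.8/3.10
L = 1.8710 emails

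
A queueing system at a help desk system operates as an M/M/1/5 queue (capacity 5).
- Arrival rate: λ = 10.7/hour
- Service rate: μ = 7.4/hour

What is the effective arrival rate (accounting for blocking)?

ρ = λ/μ = 10.7/7.4 = 1.44595
P₀ = (1-ρ)/(1-ρ^(K+1)) = (1-1.44595)/(1-1.44595^6) = -0.44595/-8.1394 = 0.05479
P_K = P₀×ρ^K = 0.05479 × 1.44595^5 = 0.05479 × 6.3207 = 0.3463
λ_eff = λ(1-P_K) = 10.7 × (1 - 0.3463) = 10.7 × 0.6537 = 6.9946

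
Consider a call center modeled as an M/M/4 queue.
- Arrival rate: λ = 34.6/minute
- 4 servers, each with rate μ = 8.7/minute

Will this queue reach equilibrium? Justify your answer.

Stability requires ρ = λ/(cμ) < 1
ρ = 34.6/(4 × 8.7) = 34.6/34.80 = 0.9943
Since 0.9943 < 1, the system is STABLE.
The servers are busy 99.43% of the time.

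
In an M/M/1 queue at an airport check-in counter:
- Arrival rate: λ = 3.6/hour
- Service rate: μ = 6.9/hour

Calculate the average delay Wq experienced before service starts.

First, compute utilization: ρ = λ/μ = 3.6/6.9 = 0.5217
For M/M/1: Wq = λ/(μ(μ-λ))
Wq = 3.6/(6.9 × (6.9-3.6))
Wq = 3.6/(6.9 × 3.30)
Wq = 0.1581 hours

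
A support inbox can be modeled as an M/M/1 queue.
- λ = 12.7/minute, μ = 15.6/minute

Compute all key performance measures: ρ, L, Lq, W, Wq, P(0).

Step 1: ρ = λ/μ = 12.7/15.6 = 0.8141
Step 2: L = λ/(μ-λ) = 12.7/2.90 = 4.3793
Step 3: Lq = λ²/(μ(μ-λ)) = 161.29/(15.6×2.90) = 3.5652
Step 4: W = 1/(μ-λ) = 1/2.90 = 0.34483
Step 5: Wq = λ/(μ(μ-λ)) = 12.7/(15.6×2.90) = 0.2807
Step 6: P(0) = 1-ρ = 0.1859
Verify: L = λW = 12.7×0.34483 = 4.3793 ✔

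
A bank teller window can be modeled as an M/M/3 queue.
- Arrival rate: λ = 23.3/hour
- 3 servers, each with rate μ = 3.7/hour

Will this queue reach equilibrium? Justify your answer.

Stability requires ρ = λ/(cμ) < 1
ρ = 23.3/(3 × 3.7) = 23.3/11.10 = 2.0991
Since 2.0991 ≥ 1, the system is UNSTABLE.
Need c > λ/μ = 23.3/3.7 = 6.30.
Minimum servers needed: c = 7.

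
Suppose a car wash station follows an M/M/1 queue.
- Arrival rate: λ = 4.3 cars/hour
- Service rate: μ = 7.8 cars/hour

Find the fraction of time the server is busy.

Server utilization: ρ = λ/μ
ρ = 4.3/7.8 = 0.5513
The server is busy 55.13% of the time.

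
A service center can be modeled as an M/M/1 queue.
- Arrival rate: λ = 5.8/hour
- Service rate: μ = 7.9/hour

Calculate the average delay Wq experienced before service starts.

First, compute utilization: ρ = λ/μ = 5.8/7.9 = 0.7342
For M/M/1: Wq = λ/(μ(μ-λ))
Wq = 5.8/(7.9 × (7.9-5.8))
Wq = 5.8/(7.9 × 2.10)
Wq = 0.3496 hours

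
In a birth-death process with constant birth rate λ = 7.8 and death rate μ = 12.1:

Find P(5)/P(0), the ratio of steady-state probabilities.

For constant rates: P(n)/P(0) = (λ/μ)^n
P(5)/P(0) = (7.8/12.1)^5 = 0.6446^5 = 0.1113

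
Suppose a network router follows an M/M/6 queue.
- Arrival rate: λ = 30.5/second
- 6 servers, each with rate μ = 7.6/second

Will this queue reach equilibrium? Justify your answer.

Stability requires ρ = λ/(cμ) < 1
ρ = 30.5/(6 × 7.6) = 30.5/45.60 = 0.6689
Since 0.6689 < 1, the system is STABLE.
The servers are busy 66.89% of the time.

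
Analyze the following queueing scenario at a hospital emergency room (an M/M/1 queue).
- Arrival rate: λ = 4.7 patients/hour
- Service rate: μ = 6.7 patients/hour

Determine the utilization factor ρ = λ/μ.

Server utilization: ρ = λ/μ
ρ = 4.7/6.7 = 0.7015
The server is busy 70.15% of the time.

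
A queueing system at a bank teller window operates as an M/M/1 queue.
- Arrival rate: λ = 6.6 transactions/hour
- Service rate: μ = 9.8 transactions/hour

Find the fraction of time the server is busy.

Server utilization: ρ = λ/μ
ρ = 6.6/9.8 = 0.6735
The server is busy 67.35% of the time.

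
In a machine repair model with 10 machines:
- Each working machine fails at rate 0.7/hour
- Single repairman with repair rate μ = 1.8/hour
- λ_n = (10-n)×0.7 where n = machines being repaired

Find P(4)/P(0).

P(4)/P(0) = ∏_{i=0}^{4-1} λ_i/μ_{i+1}
= (10-0)×0.7/1.8 × (10-1)×0.7/1.8 × (10-2)×0.7/1.8 × (10-3)×0.7/1.8
= 115.2743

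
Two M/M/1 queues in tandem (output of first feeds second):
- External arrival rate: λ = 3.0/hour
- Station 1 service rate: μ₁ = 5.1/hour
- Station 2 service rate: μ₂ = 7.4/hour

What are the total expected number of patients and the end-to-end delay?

By Jackson's theorem, each station behaves as independent M/M/1.
Station 1: ρ₁ = 3.0/5.1 = 0.5882, L₁ = ρ₁/(1-ρ₁) = λ/(μ₁-λ) = 3.0/2.10 = 1.4286
Station 2: ρ₂ = 3.0/7.4 = 0.4054, L₂ = ρ₂/(1-ρ₂) = λ/(μ₂-λ) = 3.0/4.40 = 0.6818
Total: L = L₁ + L₂ = 1.4286 + 0.6818 = 2.1104
W = L/λ = 2.1104/3.0 = 0.7035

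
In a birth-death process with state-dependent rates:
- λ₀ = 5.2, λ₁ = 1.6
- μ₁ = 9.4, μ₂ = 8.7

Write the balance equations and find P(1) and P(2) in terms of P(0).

Balance equations:
State 0: λ₀P₀ = μ₁P₁ → P₁ = (λ₀/μ₁)P₀ = (5.2/9.4)P₀ = 0.5532P₀
State 1: P₂ = (λ₀λ₁)/(μ₁μ₂)P₀ = (5.2×1.6)/(9.4×8.7)P₀ = 0.1017P₀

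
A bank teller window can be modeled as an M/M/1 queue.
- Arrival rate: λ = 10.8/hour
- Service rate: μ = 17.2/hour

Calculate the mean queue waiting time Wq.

First, compute utilization: ρ = λ/μ = 10.8/17.2 = 0.6279
For M/M/1: Wq = λ/(μ(μ-λ))
Wq = 10.8/(17.2 × (17.2-10.8))
Wq = 10.8/(17.2 × 6.40)
Wq = 0.09811 hours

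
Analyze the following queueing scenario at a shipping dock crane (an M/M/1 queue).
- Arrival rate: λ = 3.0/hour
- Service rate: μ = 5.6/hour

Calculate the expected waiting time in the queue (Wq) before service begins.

First, compute utilization: ρ = λ/μ = 3.0/5.6 = 0.5357
For M/M/1: Wq = λ/(μ(μ-λ))
Wq = 3.0/(5.6 × (5.6-3.0))
Wq = 3.0/(5.6 × 2.60)
Wq = 0.2060 hours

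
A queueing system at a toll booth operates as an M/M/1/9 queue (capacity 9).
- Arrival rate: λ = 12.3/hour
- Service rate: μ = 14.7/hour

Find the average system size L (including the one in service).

ρ = λ/μ = 12.3/14.7 = 0.836735
P₀ = (1-ρ)/(1-ρ^(K+1)) = (1-0.836735)/(1-0.836735^10) = 0.1633/0.8318 = 0.1963
P_K = P₀×ρ^K = 0.1963 × 0.836735^9 = 0.1963 × 0.2010 = 0.03946
L = ρ[1 - (K+1)ρ^K + Kρ^(K+1)] / [(1-ρ)(1-ρ^(K+1))]
L = 0.836735 × (1 - 10×0.201044 + 9×0.168221) / ((1 - 0.836735) × (1 - 0.168221)) = 3.1026 vehicles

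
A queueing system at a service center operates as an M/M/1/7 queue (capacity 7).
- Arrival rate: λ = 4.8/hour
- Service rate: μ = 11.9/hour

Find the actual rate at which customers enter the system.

ρ = λ/μ = 4.8/11.9 = 0.40336
P₀ = (1-ρ)/(1-ρ^(K+1)) = (1-0.40336)/(1-0.40336^8) = 0.59664/0.99930 = 0.5971
P_K = P₀×ρ^K = 0.5971 × 0.40336^7 = 0.5971 × 0.001737 = 0.001037
λ_eff = λ(1-P_K) = 4.8 × (1 - 0.001037) = 4.8 × 0.99896 = 4.7950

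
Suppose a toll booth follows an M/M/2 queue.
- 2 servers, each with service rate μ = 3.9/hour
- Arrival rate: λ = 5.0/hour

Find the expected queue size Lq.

Traffic intensity: ρ = λ/(cμ) = 5.0/(2×3.9) = 0.6410
Since ρ = 0.6410 < 1, system is stable.
Offered load a = λ/μ = cρ = 5.0/3.9 = 1.2821
P₀ = [ Σₙ₌₀^1 aⁿ/n! + a^2/(2!(1-ρ)) ]⁻¹
Σ = a^0/0! + a^1/1! = 1.0000 + 1.2821 = 2.2821
a^2/(2!(1-ρ)) = 1.64366/(2 × 0.358974) = 2.2894
P₀ = 1/(2.2821 + 2.2894) = 0.2187
Lq = P₀·a^2·ρ / (2!(1-ρ)²) = 0.21875 × 1.6437 × 0.64103 / (2 × 0.12886) = 0.8943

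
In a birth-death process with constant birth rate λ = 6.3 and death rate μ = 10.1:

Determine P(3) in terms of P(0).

For constant rates: P(n)/P(0) = (λ/μ)^n
P(3)/P(0) = (6.3/10.1)^3 = 0.6238^3 = 0.2427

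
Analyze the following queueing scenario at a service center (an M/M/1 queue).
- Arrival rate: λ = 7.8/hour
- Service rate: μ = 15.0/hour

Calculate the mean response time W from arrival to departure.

First, compute utilization: ρ = λ/μ = 7.8/15.0 = 0.5200
For M/M/1: W = 1/(μ-λ)
W = 1/(15.0-7.8) = 1/7.20
W = 0.1389 hours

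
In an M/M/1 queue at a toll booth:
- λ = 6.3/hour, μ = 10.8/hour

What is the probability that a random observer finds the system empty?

ρ = λ/μ = 6.3/10.8 = 0.5833
P(0) = 1 - ρ = 1 - 0.5833 = 0.4167
The server is idle 41.67% of the time.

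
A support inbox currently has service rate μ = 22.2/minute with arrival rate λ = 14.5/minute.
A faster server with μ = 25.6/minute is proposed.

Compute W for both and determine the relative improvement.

System 1: ρ₁ = 14.5/22.2 = 0.6532, W₁ = 1/(22.2-14.5) = 0.12987
System 2: ρ₂ = 14.5/25.6 = 0.5664, W₂ = 1/(25.6-14.5) = 0.090090
Improvement: (W₁-W₂)/W₁ = (0.12987-0.090090)/0.12987 = 30.63%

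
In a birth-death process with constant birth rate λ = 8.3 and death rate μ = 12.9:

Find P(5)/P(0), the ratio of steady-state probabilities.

For constant rates: P(n)/P(0) = (λ/μ)^n
P(5)/P(0) = (8.3/12.9)^5 = 0.6434^5 = 0.1103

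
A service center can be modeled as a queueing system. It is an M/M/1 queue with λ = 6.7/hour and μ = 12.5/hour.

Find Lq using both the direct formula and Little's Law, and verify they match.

Method 1 (direct): Lq = λ²/(μ(μ-λ)) = 44.89/(12.5 × 5.80) = 0.6192

Method 2 (Little's Law):
W = 1/(μ-λ) = 1/5.80 = 0.172414
Wq = W - 1/μ = 0.172414 - 0.0800000 = 0.092414
Lq = λWq = 6.7 × 0.092414 = 0.6192 ✔ (matches Method 1)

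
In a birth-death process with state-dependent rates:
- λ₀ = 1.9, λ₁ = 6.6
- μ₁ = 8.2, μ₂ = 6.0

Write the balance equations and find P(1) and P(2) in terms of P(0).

Balance equations:
State 0: λ₀P₀ = μ₁P₁ → P₁ = (λ₀/μ₁)P₀ = (1.9/8.2)P₀ = 0.2317P₀
State 1: P₂ = (λ₀λ₁)/(μ₁μ₂)P₀ = (1.9×6.6)/(8.2×6.0)P₀ = 0.2549P₀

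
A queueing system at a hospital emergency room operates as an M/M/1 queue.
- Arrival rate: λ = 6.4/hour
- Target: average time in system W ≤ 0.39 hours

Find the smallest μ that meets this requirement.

For M/M/1: W = 1/(μ-λ)
Need W ≤ 0.39, so 1/(μ-λ) ≤ 0.39
μ - λ ≥ 1/0.39 = 2.5641
μ ≥ 6.4 + 2.5641 = 8.9641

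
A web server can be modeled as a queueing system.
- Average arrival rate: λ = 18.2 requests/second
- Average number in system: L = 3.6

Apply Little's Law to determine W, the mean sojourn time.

Little's Law: L = λW, so W = L/λ
W = 3.6/18.2 = 0.1978 seconds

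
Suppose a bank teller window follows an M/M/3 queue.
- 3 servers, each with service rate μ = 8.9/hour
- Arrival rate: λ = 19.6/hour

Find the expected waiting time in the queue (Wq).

Traffic intensity: ρ = λ/(cμ) = 19.6/(3×8.9) = 0.7341
Since ρ = 0.7341 < 1, system is stable.
Offered load a = λ/μ = cρ = 19.6/8.9 = 2.2022
P₀ = [ Σₙ₌₀^2 aⁿ/n! + a^3/(3!(1-ρ)) ]⁻¹
Σ = a^0/0! + a^1/1! + a^2/2! = 1.00000 + 2.20225 + 2.42495 = 5.6272
a^3/(3!(1-ρ)) = 10.6807/(6 × 0.26592) = 6.6942
P₀ = 1/(5.6272 + 6.6942) = 0.08116
Lq = P₀·a^3·ρ / (3!(1-ρ)²) = 0.081160 × 10.6807 × 0.73408 / (6 × 0.070712) = 1.4998
Wq = Lq/λ = 1.4998/19.6 = 0.07652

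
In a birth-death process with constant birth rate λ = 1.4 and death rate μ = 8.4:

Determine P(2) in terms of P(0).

For constant rates: P(n)/P(0) = (λ/μ)^n
P(2)/P(0) = (1.4/8.4)^2 = 0.16667^2 = 0.02778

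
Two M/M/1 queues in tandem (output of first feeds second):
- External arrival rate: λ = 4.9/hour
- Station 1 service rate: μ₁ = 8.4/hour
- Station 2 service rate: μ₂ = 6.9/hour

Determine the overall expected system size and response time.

By Jackson's theorem, each station behaves as independent M/M/1.
Station 1: ρ₁ = 4.9/8.4 = 0.5833, L₁ = ρ₁/(1-ρ₁) = λ/(μ₁-λ) = 4.9/3.50 = 1.4000
Station 2: ρ₂ = 4.9/6.9 = 0.7101, L₂ = ρ₂/(1-ρ₂) = λ/(μ₂-λ) = 4.9/2.00 = 2.4500
Total: L = L₁ + L₂ = 1.4000 + 2.4500 = 3.8500
W = L/λ = 3.8500/4.9 = 0.7857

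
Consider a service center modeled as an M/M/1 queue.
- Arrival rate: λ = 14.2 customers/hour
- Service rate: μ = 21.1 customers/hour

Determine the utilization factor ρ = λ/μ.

Server utilization: ρ = λ/μ
ρ = 14.2/21.1 = 0.6730
The server is busy 67.30% of the time.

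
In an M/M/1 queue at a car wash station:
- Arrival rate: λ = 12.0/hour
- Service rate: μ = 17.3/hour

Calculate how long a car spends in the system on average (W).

First, compute utilization: ρ = λ/μ = 12.0/17.3 = 0.6936
For M/M/1: W = 1/(μ-λ)
W = 1/(17.3-12.0) = 1/5.30
W = 0.1887 hours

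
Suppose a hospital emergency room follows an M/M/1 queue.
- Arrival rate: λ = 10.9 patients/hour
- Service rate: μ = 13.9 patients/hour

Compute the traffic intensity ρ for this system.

Server utilization: ρ = λ/μ
ρ = 10.9/13.9 = 0.7842
The server is busy 78.42% of the time.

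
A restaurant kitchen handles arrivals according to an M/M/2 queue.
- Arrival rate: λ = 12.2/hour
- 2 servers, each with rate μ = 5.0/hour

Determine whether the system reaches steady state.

Stability requires ρ = λ/(cμ) < 1
ρ = 12.2/(2 × 5.0) = 12.2/10.00 = 1.2200
Since 1.2200 ≥ 1, the system is UNSTABLE.
Need c > λ/μ = 12.2/5.0 = 2.44.
Minimum servers needed: c = 3.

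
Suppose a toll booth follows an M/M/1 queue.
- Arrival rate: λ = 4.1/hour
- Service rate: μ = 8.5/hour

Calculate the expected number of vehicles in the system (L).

ρ = λ/μ = 4.1/8.5 = 0.4824
For M/M/1: L = λ/(μ-λ)
L = 4.1/(8.5-4.1) = 4.1/4.40
L = 0.9318 vehicles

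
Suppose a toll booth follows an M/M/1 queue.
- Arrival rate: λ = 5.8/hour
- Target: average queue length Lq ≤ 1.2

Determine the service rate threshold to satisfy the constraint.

For M/M/1: Lq = λ²/(μ(μ-λ))
Need Lq ≤ 1.2, i.e. μ(μ-λ) ≥ λ²/1.2
μ² - 5.8μ - 33.64/1.2 ≥ 0  →  μ² - 5.8μ - 28.03333 ≥ 0
Quadratic formula (positive root): μ = [λ + √(λ² + 4×28.03333)]/2
Discriminant: 33.64 + 4×28.03333 = 145.7733, √145.7733 = 12.0737
μ ≥ (5.8 + 12.0737)/2 = 8.9368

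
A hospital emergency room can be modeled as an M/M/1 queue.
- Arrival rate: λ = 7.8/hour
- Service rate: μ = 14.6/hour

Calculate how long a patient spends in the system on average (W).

First, compute utilization: ρ = λ/μ = 7.8/14.6 = 0.5342
For M/M/1: W = 1/(μ-λ)
W = 1/(14.6-7.8) = 1/6.80
W = 0.1471 hours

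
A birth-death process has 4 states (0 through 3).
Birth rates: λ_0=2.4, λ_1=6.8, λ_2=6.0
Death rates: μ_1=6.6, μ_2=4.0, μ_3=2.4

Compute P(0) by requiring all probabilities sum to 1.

Ratios P(n)/P(0) = (λ₀···λₙ₋₁)/(μ₁···μₙ):
P(1)/P(0) = (2.4)/(6.6) = 0.3636
P(2)/P(0) = (2.4×6.8)/(6.6×4.0) = 0.6182
P(3)/P(0) = (2.4×6.8×6.0)/(6.6×4.0×2.4) = 1.5455

Normalization: ∑ P(n) = 1
P(0) × (1.0000 + 0.3636 + 0.6182 + 1.5455) = 1
P(0) × 3.5273 = 1
P(0) = 1/3.5273 = 0.2835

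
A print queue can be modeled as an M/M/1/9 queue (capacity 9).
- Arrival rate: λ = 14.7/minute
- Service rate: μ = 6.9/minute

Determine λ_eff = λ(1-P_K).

ρ = λ/μ = 14.7/6.9 = 2.13043
P₀ = (1-ρ)/(1-ρ^(K+1)) = (1-2.13043)/(1-2.13043^10) = -1.1304/-1925.0728 = 0.0005872
P_K = P₀×ρ^K = 0.0005872 × 2.13043^9 = 0.0005872 × 904.0770 = 0.5309
λ_eff = λ(1-P_K) = 14.7 × (1 - 0.53089) = 14.7 × 0.46911 = 6.8959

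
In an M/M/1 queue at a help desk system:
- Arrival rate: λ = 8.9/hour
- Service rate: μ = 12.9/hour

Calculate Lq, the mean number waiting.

ρ = λ/μ = 8.9/12.9 = 0.6899
For M/M/1: Lq = λ²/(μ(μ-λ))
Lq = 79.21/(12.9 × 4.00)
Lq = 1.5351 tickets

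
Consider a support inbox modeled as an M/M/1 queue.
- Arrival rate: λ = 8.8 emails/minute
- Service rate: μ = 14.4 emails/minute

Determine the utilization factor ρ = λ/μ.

Server utilization: ρ = λ/μ
ρ = 8.8/14.4 = 0.6111
The server is busy 61.11% of the time.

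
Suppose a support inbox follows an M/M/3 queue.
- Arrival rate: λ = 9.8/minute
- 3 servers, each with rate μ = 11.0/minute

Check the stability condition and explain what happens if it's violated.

Stability requires ρ = λ/(cμ) < 1
ρ = 9.8/(3 × 11.0) = 9.8/33.00 = 0.2970
Since 0.2970 < 1, the system is STABLE.
The servers are busy 29.70% of the time.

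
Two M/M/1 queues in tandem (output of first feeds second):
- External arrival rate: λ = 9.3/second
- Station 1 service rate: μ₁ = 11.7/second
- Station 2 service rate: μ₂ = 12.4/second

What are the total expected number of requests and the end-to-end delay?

By Jackson's theorem, each station behaves as independent M/M/1.
Station 1: ρ₁ = 9.3/11.7 = 0.7949, L₁ = ρ₁/(1-ρ₁) = λ/(μ₁-λ) = 9.3/2.40 = 3.8750
Station 2: ρ₂ = 9.3/12.4 = 0.7500, L₂ = ρ₂/(1-ρ₂) = λ/(μ₂-λ) = 9.3/3.10 = 3.0000
Total: L = L₁ + L₂ = 3.8750 + 3.0000 = 6.8750
W = L/λ = 6.8750/9.3 = 0.7392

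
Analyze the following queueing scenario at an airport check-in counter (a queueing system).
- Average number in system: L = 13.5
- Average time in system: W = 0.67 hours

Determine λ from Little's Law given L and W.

Little's Law: L = λW, so λ = L/W
λ = 13.5/0.67 = 20.1493 passengers/hour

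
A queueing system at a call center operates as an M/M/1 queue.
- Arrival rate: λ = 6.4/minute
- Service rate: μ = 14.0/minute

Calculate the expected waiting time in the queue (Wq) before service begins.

First, compute utilization: ρ = λ/μ = 6.4/14.0 = 0.4571
For M/M/1: Wq = λ/(μ(μ-λ))
Wq = 6.4/(14.0 × (14.0-6.4))
Wq = 6.4/(14.0 × 7.60)
Wq = 0.06015 minutes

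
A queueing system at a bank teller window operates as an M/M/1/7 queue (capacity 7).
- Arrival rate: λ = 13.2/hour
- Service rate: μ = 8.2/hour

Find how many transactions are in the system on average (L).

ρ = λ/μ = 13.2/8.2 = 1.609756
P₀ = (1-ρ)/(1-ρ^(K+1)) = (1-1.609756)/(1-1.609756^8) = -0.6098/-44.0900 = 0.01383
P_K = P₀×ρ^K = 0.01383 × 1.609756^7 = 0.01383 × 28.0105 = 0.3874
L = ρ[1 - (K+1)ρ^K + Kρ^(K+1)] / [(1-ρ)(1-ρ^(K+1))]
L = 1.609756 × (1 - 8×28.0105 + 7×45.0900) / ((1 - 1.609756) × (1 - 45.0900)) = 5.5414 transactions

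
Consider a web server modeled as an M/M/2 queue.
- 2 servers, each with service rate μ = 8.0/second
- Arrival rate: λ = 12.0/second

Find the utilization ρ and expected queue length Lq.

Traffic intensity: ρ = λ/(cμ) = 12.0/(2×8.0) = 0.7500
Since ρ = 0.7500 < 1, system is stable.
Offered load a = λ/μ = cρ = 12.0/8.0 = 1.5000
P₀ = [ Σₙ₌₀^1 aⁿ/n! + a^2/(2!(1-ρ)) ]⁻¹
Σ = a^0/0! + a^1/1! = 1.0000 + 1.5000 = 2.5000
a^2/(2!(1-ρ)) = 2.2500/(2 × 0.2500) = 4.5000
P₀ = 1/(2.5000 + 4.5000) = 0.1429
Lq = P₀·a^2·ρ / (2!(1-ρ)²) = 0.14286 × 2.2500 × 0.75000 / (2 × 0.062500) = 1.9286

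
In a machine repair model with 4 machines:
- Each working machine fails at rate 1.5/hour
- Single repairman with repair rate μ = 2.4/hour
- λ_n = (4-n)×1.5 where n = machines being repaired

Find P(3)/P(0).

P(3)/P(0) = ∏_{i=0}^{3-1} λ_i/μ_{i+1}
= (4-0)×1.5/2.4 × (4-1)×1.5/2.4 × (4-2)×1.5/2.4
= 5.8594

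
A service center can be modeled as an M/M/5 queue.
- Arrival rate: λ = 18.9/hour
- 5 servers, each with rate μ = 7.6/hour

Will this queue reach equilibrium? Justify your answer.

Stability requires ρ = λ/(cμ) < 1
ρ = 18.9/(5 × 7.6) = 18.9/38.00 = 0.4974
Since 0.4974 < 1, the system is STABLE.
The servers are busy 49.74% of the time.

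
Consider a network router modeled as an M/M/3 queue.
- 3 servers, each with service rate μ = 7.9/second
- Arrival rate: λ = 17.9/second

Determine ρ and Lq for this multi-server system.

Traffic intensity: ρ = λ/(cμ) = 17.9/(3×7.9) = 0.7553
Since ρ = 0.7553 < 1, system is stable.
Offered load a = λ/μ = cρ = 17.9/7.9 = 2.2658
P₀ = [ Σₙ₌₀^2 aⁿ/n! + a^3/(3!(1-ρ)) ]⁻¹
Σ = a^0/0! + a^1/1! + a^2/2! = 1.0000 + 2.2658 + 2.5670 = 5.8328
a^3/(3!(1-ρ)) = 11.6326/(6 × 0.244726) = 7.9222
P₀ = 1/(5.8328 + 7.9222) = 0.07270
Lq = P₀·a^3·ρ / (3!(1-ρ)²) = 0.072701 × 11.6326 × 0.75527 / (6 × 0.059891) = 1.7775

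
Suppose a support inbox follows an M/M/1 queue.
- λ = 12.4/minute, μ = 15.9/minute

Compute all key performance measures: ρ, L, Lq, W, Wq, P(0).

Step 1: ρ = λ/μ = 12.4/15.9 = 0.7799
Step 2: L = λ/(μ-λ) = 12.4/3.50 = 3.5429
Step 3: Lq = λ²/(μ(μ-λ)) = 153.76/(15.9×3.50) = 2.7630
Step 4: W = 1/(μ-λ) = 1/3.50 = 0.285714
Step 5: Wq = λ/(μ(μ-λ)) = 12.4/(15.9×3.50) = 0.2228
Step 6: P(0) = 1-ρ = 0.2201
Verify: L = λW = 12.4×0.285714 = 3.5429 ✔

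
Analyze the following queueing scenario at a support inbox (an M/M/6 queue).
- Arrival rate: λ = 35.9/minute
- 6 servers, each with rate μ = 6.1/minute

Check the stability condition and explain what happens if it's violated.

Stability requires ρ = λ/(cμ) < 1
ρ = 35.9/(6 × 6.1) = 35.9/36.60 = 0.9809
Since 0.9809 < 1, the system is STABLE.
The servers are busy 98.09% of the time.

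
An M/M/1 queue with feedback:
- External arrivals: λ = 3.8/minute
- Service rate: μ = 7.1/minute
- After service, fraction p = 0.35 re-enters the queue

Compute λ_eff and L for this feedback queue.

Effective arrival rate: λ_eff = λ/(1-p) = 3.8/(1-0.35) = 3.8/0.65 = 5.846154
ρ = λ_eff/μ = 5.846154/7.1 = 0.823402
L = ρ/(1-ρ) = 0.823402/(1-0.823402) = 4.6626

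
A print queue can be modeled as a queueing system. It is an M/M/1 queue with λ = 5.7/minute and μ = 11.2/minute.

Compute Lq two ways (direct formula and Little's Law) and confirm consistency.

Method 1 (direct): Lq = λ²/(μ(μ-λ)) = 32.49/(11.2 × 5.50) = 0.5274

Method 2 (Little's Law):
W = 1/(μ-λ) = 1/5.50 = 0.18182
Wq = W - 1/μ = 0.18182 - 0.089286 = 0.09253
Lq = λWq = 5.7 × 0.09253 = 0.5274 ✔ (matches Method 1)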